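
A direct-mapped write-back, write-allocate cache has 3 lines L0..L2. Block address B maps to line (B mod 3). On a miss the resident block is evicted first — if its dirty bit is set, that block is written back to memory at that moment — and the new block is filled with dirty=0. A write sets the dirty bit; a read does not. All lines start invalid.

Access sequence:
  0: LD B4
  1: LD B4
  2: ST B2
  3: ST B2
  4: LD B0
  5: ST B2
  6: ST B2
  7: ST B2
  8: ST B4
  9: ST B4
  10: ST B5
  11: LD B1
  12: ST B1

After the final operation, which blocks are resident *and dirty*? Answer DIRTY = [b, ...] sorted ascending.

0: R B4 -> L1 miss  d=-]
1: R B4 -> L1 hit  d=-]
2: W B2 -> L2 miss  d=D]
3: W B2 -> L2 hit  d=D]
4: R B0 -> L0 miss  d=-]
5: W B2 -> L2 hit  d=D]
6: W B2 -> L2 hit  d=D]
7: W B2 -> L2 hit  d=D]
8: W B4 -> L1 hit  d=D]
9: W B4 -> L1 hit  d=D]
10: W B5 -> L2 miss wb->B2  d=D]
11: R B1 -> L1 miss wb->B4  d=-]
12: W B1 -> L1 hit  d=D]

DIRTY = [1, 5]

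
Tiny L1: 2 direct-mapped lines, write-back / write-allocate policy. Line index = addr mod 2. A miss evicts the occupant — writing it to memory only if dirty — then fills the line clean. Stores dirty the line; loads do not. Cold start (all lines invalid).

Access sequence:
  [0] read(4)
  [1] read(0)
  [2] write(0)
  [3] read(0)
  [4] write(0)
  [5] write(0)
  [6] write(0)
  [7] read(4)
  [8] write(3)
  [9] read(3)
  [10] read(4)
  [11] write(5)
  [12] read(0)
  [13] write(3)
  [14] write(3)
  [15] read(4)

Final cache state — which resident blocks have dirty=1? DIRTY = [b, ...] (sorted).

DIRTY = [3]

  0 | R B4 → L0 miss [-]
  1 | R B0 → L0 miss [-]
  2 | W B0 → L0 hit [D]
  3 | R B0 → L0 hit [D]
  4 | W B0 → L0 hit [D]
  5 | W B0 → L0 hit [D]
  6 | W B0 → L0 hit [D]
  7 | R B4 → L0 miss wb→B0 [-]
  8 | W B3 → L1 miss [D]
  9 | R B3 → L1 hit [D]
  10 | R B4 → L0 hit [-]
  11 | W B5 → L1 miss wb→B3 [D]
  12 | R B0 → L0 miss [-]
  13 | W B3 → L1 miss wb→B5 [D]
  14 | W B3 → L1 hit [D]
  15 | R B4 → L0 miss [-]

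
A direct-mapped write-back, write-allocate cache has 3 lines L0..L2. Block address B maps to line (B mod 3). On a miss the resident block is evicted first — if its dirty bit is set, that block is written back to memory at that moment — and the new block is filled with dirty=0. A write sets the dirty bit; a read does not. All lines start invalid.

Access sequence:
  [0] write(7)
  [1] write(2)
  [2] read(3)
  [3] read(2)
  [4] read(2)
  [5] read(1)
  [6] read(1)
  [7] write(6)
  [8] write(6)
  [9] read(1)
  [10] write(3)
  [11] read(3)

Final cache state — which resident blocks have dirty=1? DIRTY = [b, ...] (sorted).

0: W B7 -> L1 miss  d=D]
1: W B2 -> L2 miss  d=D]
2: R B3 -> L0 miss  d=-]
3: R B2 -> L2 hit  d=D]
4: R B2 -> L2 hit  d=D]
5: R B1 -> L1 miss wb->B7  d=-]
6: R B1 -> L1 hit  d=-]
7: W B6 -> L0 miss  d=D]
8: W B6 -> L0 hit  d=D]
9: R B1 -> L1 hit  d=-]
10: W B3 -> L0 miss wb->B6  d=D]
11: R B3 -> L0 hit  d=D]

DIRTY = [2, 3]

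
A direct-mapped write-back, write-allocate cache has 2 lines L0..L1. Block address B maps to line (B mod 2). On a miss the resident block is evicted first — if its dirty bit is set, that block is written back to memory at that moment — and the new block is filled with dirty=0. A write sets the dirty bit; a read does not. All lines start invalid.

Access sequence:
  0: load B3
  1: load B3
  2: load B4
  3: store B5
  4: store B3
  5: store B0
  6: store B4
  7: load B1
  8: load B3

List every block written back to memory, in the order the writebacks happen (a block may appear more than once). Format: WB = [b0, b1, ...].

0: R B3 -> L1 miss  d=-]
1: R B3 -> L1 hit  d=-]
2: R B4 -> L0 miss  d=-]
3: W B5 -> L1 miss  d=D]
4: W B3 -> L1 miss wb->B5  d=D]
5: W B0 -> L0 miss  d=D]
6: W B4 -> L0 miss wb->B0  d=D]
7: R B1 -> L1 miss wb->B3  d=-]
8: R B3 -> L1 miss  d=-]

WB = [5, 0, 3]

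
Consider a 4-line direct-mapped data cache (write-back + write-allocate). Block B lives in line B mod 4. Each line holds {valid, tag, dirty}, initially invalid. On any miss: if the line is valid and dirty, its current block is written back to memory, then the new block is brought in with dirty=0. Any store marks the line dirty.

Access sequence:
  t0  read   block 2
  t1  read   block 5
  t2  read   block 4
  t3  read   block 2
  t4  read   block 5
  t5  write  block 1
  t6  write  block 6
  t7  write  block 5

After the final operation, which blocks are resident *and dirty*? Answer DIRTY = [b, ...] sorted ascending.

DIRTY = [5, 6]

0: R B2 → L2 miss [-]
1: R B5 → L1 miss [-]
2: R B4 → L0 miss [-]
3: R B2 → L2 hit [-]
4: R B5 → L1 hit [-]
5: W B1 → L1 miss [D]
6: W B6 → L2 miss [D]
7: W B5 → L1 miss wb→B1 [D]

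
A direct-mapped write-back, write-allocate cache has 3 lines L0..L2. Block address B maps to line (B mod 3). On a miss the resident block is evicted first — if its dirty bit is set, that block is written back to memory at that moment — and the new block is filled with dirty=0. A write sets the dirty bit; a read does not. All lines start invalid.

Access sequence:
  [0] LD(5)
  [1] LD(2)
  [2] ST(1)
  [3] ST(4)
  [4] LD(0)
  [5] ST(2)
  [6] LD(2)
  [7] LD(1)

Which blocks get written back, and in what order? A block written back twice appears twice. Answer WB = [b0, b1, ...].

WB = [1, 4]

0: R B5 → L2 miss [-]
1: R B2 → L2 miss [-]
2: W B1 → L1 miss [D]
3: W B4 → L1 miss wb→B1 [D]
4: R B0 → L0 miss [-]
5: W B2 → L2 hit [D]
6: R B2 → L2 hit [D]
7: R B1 → L1 miss wb→B4 [-]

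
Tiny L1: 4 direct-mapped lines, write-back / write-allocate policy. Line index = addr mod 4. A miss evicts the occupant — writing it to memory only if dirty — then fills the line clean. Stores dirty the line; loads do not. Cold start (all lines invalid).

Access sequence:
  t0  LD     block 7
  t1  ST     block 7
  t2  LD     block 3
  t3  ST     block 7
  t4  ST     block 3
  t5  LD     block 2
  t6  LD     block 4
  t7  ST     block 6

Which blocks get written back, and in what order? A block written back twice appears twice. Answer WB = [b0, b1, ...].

WB = [7, 7]

0: R B7 -> L3 miss  d=-]
1: W B7 -> L3 hit  d=D]
2: R B3 -> L3 miss wb->B7  d=-]
3: W B7 -> L3 miss  d=D]
4: W B3 -> L3 miss wb->B7  d=D]
5: R B2 -> L2 miss  d=-]
6: R B4 -> L0 miss  d=-]
7: W B6 -> L2 miss  d=D]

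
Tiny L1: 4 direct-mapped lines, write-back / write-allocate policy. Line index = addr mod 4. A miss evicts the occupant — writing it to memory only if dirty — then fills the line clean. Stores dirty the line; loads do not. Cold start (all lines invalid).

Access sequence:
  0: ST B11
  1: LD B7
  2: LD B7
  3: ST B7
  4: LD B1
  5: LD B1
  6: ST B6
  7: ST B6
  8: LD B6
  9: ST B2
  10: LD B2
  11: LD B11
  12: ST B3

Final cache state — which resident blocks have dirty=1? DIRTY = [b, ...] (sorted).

DIRTY = [2, 3]

0: W B11 -> L3 miss  d=D]
1: R B7 -> L3 miss wb->B11  d=-]
2: R B7 -> L3 hit  d=-]
3: W B7 -> L3 hit  d=D]
4: R B1 -> L1 miss  d=-]
5: R B1 -> L1 hit  d=-]
6: W B6 -> L2 miss  d=D]
7: W B6 -> L2 hit  d=D]
8: R B6 -> L2 hit  d=D]
9: W B2 -> L2 miss wb->B6  d=D]
10: R B2 -> L2 hit  d=D]
11: R B11 -> L3 miss wb->B7  d=-]
12: W B3 -> L3 miss  d=D]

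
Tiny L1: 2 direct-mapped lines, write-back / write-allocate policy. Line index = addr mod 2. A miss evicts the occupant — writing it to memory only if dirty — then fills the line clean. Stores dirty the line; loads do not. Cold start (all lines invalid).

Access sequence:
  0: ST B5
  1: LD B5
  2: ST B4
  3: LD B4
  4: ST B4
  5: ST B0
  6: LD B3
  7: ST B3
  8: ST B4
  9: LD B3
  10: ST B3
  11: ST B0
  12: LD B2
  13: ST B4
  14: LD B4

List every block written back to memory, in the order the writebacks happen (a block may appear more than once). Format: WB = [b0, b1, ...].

WB = [4, 5, 0, 4, 0]

0: W B5 -> L1 miss  d=D]
1: R B5 -> L1 hit  d=D]
2: W B4 -> L0 miss  d=D]
3: R B4 -> L0 hit  d=D]
4: W B4 -> L0 hit  d=D]
5: W B0 -> L0 miss wb->B4  d=D]
6: R B3 -> L1 miss wb->B5  d=-]
7: W B3 -> L1 hit  d=D]
8: W B4 -> L0 miss wb->B0  d=D]
9: R B3 -> L1 hit  d=D]
10: W B3 -> L1 hit  d=D]
11: W B0 -> L0 miss wb->B4  d=D]
12: R B2 -> L0 miss wb->B0  d=-]
13: W B4 -> L0 miss  d=D]
14: R B4 -> L0 hit  d=D]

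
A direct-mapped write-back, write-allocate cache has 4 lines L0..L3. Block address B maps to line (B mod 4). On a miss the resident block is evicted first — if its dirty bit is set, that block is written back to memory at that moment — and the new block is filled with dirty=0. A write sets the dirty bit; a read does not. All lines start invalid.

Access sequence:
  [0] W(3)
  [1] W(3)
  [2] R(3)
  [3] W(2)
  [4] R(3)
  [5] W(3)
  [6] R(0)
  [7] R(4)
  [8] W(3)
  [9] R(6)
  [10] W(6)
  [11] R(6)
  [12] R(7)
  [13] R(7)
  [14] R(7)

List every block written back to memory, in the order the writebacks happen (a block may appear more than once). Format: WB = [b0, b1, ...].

WB = [2, 3]

  0 | W B3 → L3 miss [D]
  1 | W B3 → L3 hit [D]
  2 | R B3 → L3 hit [D]
  3 | W B2 → L2 miss [D]
  4 | R B3 → L3 hit [D]
  5 | W B3 → L3 hit [D]
  6 | R B0 → L0 miss [-]
  7 | R B4 → L0 miss [-]
  8 | W B3 → L3 hit [D]
  9 | R B6 → L2 miss wb→B2 [-]
  10 | W B6 → L2 hit [D]
  11 | R B6 → L2 hit [D]
  12 | R B7 → L3 miss wb→B3 [-]
  13 | R B7 → L3 hit [-]
  14 | R B7 → L3 hit [-]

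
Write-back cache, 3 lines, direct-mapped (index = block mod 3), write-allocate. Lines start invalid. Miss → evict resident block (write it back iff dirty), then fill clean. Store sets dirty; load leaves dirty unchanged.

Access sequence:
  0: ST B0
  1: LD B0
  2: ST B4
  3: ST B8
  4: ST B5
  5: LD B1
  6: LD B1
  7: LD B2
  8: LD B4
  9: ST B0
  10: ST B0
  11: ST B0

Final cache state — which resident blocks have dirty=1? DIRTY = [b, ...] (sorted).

  0 | W B0 → L0 miss [D]
  1 | R B0 → L0 hit [D]
  2 | W B4 → L1 miss [D]
  3 | W B8 → L2 miss [D]
  4 | W B5 → L2 miss wb→B8 [D]
  5 | R B1 → L1 miss wb→B4 [-]
  6 | R B1 → L1 hit [-]
  7 | R B2 → L2 miss wb→B5 [-]
  8 | R B4 → L1 miss [-]
  9 | W B0 → L0 hit [D]
  10 | W B0 → L0 hit [D]
  11 | W B0 → L0 hit [D]

DIRTY = [0]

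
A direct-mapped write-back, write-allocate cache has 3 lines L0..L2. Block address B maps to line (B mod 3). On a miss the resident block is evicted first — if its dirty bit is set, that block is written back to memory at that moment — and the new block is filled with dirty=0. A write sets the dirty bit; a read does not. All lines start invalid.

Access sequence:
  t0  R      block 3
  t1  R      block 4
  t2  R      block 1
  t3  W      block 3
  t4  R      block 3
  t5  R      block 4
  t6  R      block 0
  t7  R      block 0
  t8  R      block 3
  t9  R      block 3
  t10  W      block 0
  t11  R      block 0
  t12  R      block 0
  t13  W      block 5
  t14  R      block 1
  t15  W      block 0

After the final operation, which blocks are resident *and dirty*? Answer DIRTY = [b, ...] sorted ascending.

DIRTY = [0, 5]

0: R B3 → L0 miss [-]
1: R B4 → L1 miss [-]
2: R B1 → L1 miss [-]
3: W B3 → L0 hit [D]
4: R B3 → L0 hit [D]
5: R B4 → L1 miss [-]
6: R B0 → L0 miss wb→B3 [-]
7: R B0 → L0 hit [-]
8: R B3 → L0 miss [-]
9: R B3 → L0 hit [-]
10: W B0 → L0 miss [D]
11: R B0 → L0 hit [D]
12: R B0 → L0 hit [D]
13: W B5 → L2 miss [D]
14: R B1 → L1 miss [-]
15: W B0 → L0 hit [D]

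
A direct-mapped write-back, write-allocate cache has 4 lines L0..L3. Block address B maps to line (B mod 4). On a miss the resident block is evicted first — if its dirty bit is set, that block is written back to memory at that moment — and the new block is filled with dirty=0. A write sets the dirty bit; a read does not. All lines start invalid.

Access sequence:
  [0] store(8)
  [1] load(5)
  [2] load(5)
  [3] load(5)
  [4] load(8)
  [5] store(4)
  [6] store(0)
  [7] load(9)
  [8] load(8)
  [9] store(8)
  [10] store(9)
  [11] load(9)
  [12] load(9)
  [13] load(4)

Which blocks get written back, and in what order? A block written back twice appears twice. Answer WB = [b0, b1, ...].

WB = [8, 4, 0, 8]

  0 | W B8 → L0 miss [D]
  1 | R B5 → L1 miss [-]
  2 | R B5 → L1 hit [-]
  3 | R B5 → L1 hit [-]
  4 | R B8 → L0 hit [D]
  5 | W B4 → L0 miss wb→B8 [D]
  6 | W B0 → L0 miss wb→B4 [D]
  7 | R B9 → L1 miss [-]
  8 | R B8 → L0 miss wb→B0 [-]
  9 | W B8 → L0 hit [D]
  10 | W B9 → L1 hit [D]
  11 | R B9 → L1 hit [D]
  12 | R B9 → L1 hit [D]
  13 | R B4 → L0 miss wb→B8 [-]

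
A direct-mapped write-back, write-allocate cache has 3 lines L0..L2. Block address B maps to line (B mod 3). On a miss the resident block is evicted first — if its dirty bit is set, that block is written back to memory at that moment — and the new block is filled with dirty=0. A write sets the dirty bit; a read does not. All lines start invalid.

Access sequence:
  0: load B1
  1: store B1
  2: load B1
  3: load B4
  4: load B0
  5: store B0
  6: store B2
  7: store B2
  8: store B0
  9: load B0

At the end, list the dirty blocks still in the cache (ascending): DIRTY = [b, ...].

DIRTY = [0, 2]

0: R B1 -> L1 miss  d=-]
1: W B1 -> L1 hit  d=D]
2: R B1 -> L1 hit  d=D]
3: R B4 -> L1 miss wb->B1  d=-]
4: R B0 -> L0 miss  d=-]
5: W B0 -> L0 hit  d=D]
6: W B2 -> L2 miss  d=D]
7: W B2 -> L2 hit  d=D]
8: W B0 -> L0 hit  d=D]
9: R B0 -> L0 hit  d=D]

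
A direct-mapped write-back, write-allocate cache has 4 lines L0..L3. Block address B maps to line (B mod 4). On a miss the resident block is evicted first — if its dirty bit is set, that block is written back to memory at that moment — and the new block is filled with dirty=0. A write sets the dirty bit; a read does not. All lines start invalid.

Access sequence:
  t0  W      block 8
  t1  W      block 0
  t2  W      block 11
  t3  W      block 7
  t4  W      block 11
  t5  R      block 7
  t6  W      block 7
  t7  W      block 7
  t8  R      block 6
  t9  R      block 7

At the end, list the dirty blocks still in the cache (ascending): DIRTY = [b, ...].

DIRTY = [0, 7]

0: W B8 -> L0 miss  d=D]
1: W B0 -> L0 miss wb->B8  d=D]
2: W B11 -> L3 miss  d=D]
3: W B7 -> L3 miss wb->B11  d=D]
4: W B11 -> L3 miss wb->B7  d=D]
5: R B7 -> L3 miss wb->B11  d=-]
6: W B7 -> L3 hit  d=D]
7: W B7 -> L3 hit  d=D]
8: R B6 -> L2 miss  d=-]
9: R B7 -> L3 hit  d=D]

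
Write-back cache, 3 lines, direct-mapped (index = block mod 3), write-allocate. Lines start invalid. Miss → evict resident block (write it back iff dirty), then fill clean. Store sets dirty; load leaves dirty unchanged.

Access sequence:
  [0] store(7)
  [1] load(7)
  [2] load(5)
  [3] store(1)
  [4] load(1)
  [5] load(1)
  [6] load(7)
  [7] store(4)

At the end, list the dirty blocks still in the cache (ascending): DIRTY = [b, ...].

0: W B7 → L1 miss [D]
1: R B7 → L1 hit [D]
2: R B5 → L2 miss [-]
3: W B1 → L1 miss wb→B7 [D]
4: R B1 → L1 hit [D]
5: R B1 → L1 hit [D]
6: R B7 → L1 miss wb→B1 [-]
7: W B4 → L1 miss [D]

DIRTY = [4]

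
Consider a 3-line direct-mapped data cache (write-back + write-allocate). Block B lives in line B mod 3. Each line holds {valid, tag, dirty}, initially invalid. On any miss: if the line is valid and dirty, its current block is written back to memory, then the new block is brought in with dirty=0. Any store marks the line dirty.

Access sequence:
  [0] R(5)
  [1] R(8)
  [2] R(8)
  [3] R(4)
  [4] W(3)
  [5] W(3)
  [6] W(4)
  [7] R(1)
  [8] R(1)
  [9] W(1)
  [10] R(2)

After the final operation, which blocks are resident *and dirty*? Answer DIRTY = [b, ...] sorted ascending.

0: R B5 → L2 miss [-]
1: R B8 → L2 miss [-]
2: R B8 → L2 hit [-]
3: R B4 → L1 miss [-]
4: W B3 → L0 miss [D]
5: W B3 → L0 hit [D]
6: W B4 → L1 hit [D]
7: R B1 → L1 miss wb→B4 [-]
8: R B1 → L1 hit [-]
9: W B1 → L1 hit [D]
10: R B2 → L2 miss [-]

DIRTY = [1, 3]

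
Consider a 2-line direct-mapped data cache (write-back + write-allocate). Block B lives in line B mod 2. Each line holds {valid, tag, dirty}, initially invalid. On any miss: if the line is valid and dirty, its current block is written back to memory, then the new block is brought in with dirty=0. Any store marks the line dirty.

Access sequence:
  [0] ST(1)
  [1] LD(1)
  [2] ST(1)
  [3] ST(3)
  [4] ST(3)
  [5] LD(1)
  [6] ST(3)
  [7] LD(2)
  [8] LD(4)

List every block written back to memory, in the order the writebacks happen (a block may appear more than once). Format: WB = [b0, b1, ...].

0: W B1 -> L1 miss  d=D]
1: R B1 -> L1 hit  d=D]
2: W B1 -> L1 hit  d=D]
3: W B3 -> L1 miss wb->B1  d=D]
4: W B3 -> L1 hit  d=D]
5: R B1 -> L1 miss wb->B3  d=-]
6: W B3 -> L1 miss  d=D]
7: R B2 -> L0 miss  d=-]
8: R B4 -> L0 miss  d=-]

WB = [1, 3]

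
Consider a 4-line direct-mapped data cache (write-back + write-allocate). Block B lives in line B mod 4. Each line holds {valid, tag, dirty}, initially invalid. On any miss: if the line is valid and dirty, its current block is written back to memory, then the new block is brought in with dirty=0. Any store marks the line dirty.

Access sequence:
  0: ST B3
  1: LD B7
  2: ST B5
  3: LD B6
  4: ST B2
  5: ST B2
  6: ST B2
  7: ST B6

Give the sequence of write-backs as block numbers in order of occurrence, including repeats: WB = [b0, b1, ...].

0: W B3 → L3 miss [D]
1: R B7 → L3 miss wb→B3 [-]
2: W B5 → L1 miss [D]
3: R B6 → L2 miss [-]
4: W B2 → L2 miss [D]
5: W B2 → L2 hit [D]
6: W B2 → L2 hit [D]
7: W B6 → L2 miss wb→B2 [D]

WB = [3, 2]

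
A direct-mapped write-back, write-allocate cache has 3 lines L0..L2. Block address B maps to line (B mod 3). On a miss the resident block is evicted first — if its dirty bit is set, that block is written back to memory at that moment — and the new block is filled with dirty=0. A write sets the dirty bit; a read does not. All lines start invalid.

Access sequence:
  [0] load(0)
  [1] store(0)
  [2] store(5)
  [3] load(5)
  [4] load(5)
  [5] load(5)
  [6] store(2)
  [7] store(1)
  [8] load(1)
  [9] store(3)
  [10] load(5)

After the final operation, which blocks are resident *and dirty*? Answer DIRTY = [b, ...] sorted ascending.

  0 | R B0 → L0 miss [-]
  1 | W B0 → L0 hit [D]
  2 | W B5 → L2 miss [D]
  3 | R B5 → L2 hit [D]
  4 | R B5 → L2 hit [D]
  5 | R B5 → L2 hit [D]
  6 | W B2 → L2 miss wb→B5 [D]
  7 | W B1 → L1 miss [D]
  8 | R B1 → L1 hit [D]
  9 | W B3 → L0 miss wb→B0 [D]
  10 | R B5 → L2 miss wb→B2 [-]

DIRTY = [1, 3]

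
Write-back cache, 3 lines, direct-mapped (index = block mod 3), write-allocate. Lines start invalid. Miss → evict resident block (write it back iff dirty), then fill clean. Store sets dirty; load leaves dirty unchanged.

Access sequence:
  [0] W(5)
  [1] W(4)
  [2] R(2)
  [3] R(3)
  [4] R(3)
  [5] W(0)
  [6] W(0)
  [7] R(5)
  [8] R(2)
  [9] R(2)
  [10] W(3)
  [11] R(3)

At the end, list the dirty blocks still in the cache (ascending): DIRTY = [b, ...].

DIRTY = [3, 4]

0: W B5 -> L2 miss  d=D]
1: W B4 -> L1 miss  d=D]
2: R B2 -> L2 miss wb->B5  d=-]
3: R B3 -> L0 miss  d=-]
4: R B3 -> L0 hit  d=-]
5: W B0 -> L0 miss  d=D]
6: W B0 -> L0 hit  d=D]
7: R B5 -> L2 miss  d=-]
8: R B2 -> L2 miss  d=-]
9: R B2 -> L2 hit  d=-]
10: W B3 -> L0 miss wb->B0  d=D]
11: R B3 -> L0 hit  d=D]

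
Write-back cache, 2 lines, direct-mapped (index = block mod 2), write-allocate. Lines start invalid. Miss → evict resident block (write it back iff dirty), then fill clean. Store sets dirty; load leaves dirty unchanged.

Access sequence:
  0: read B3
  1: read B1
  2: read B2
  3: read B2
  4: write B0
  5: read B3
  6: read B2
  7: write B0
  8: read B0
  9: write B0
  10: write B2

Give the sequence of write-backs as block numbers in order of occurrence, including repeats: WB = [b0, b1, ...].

0: R B3 -> L1 miss  d=-]
1: R B1 -> L1 miss  d=-]
2: R B2 -> L0 miss  d=-]
3: R B2 -> L0 hit  d=-]
4: W B0 -> L0 miss  d=D]
5: R B3 -> L1 miss  d=-]
6: R B2 -> L0 miss wb->B0  d=-]
7: W B0 -> L0 miss  d=D]
8: R B0 -> L0 hit  d=D]
9: W B0 -> L0 hit  d=D]
10: W B2 -> L0 miss wb->B0  d=D]

WB = [0, 0]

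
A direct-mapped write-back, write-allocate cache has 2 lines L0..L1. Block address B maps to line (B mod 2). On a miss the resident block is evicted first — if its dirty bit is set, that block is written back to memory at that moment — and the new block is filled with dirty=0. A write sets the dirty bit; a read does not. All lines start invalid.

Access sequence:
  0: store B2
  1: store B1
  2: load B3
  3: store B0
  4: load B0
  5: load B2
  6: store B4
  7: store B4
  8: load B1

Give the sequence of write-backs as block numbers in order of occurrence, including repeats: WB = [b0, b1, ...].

0: W B2 -> L0 miss  d=D]
1: W B1 -> L1 miss  d=D]
2: R B3 -> L1 miss wb->B1  d=-]
3: W B0 -> L0 miss wb->B2  d=D]
4: R B0 -> L0 hit  d=D]
5: R B2 -> L0 miss wb->B0  d=-]
6: W B4 -> L0 miss  d=D]
7: W B4 -> L0 hit  d=D]
8: R B1 -> L1 miss  d=-]

WB = [1, 2, 0]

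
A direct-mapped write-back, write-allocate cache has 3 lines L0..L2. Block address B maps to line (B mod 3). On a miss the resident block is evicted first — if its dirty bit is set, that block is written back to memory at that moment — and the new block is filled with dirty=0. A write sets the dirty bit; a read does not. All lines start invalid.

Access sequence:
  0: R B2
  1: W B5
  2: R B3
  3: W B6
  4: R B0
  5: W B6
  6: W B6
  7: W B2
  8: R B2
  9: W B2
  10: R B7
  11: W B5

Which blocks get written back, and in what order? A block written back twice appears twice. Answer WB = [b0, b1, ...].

WB = [6, 5, 2]

0: R B2 → L2 miss [-]
1: W B5 → L2 miss [D]
2: R B3 → L0 miss [-]
3: W B6 → L0 miss [D]
4: R B0 → L0 miss wb→B6 [-]
5: W B6 → L0 miss [D]
6: W B6 → L0 hit [D]
7: W B2 → L2 miss wb→B5 [D]
8: R B2 → L2 hit [D]
9: W B2 → L2 hit [D]
10: R B7 → L1 miss [-]
11: W B5 → L2 miss wb→B2 [D]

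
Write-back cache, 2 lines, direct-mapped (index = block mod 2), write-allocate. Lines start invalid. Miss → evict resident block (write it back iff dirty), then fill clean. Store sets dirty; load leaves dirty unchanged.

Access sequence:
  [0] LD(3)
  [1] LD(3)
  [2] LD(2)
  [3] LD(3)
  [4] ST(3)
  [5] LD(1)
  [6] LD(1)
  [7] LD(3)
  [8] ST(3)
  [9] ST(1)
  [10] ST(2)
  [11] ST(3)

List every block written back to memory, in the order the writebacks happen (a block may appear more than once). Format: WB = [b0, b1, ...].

WB = [3, 3, 1]

0: R B3 -> L1 miss  d=-]
1: R B3 -> L1 hit  d=-]
2: R B2 -> L0 miss  d=-]
3: R B3 -> L1 hit  d=-]
4: W B3 -> L1 hit  d=D]
5: R B1 -> L1 miss wb->B3  d=-]
6: R B1 -> L1 hit  d=-]
7: R B3 -> L1 miss  d=-]
8: W B3 -> L1 hit  d=D]
9: W B1 -> L1 miss wb->B3  d=D]
10: W B2 -> L0 hit  d=D]
11: W B3 -> L1 miss wb->B1  d=D]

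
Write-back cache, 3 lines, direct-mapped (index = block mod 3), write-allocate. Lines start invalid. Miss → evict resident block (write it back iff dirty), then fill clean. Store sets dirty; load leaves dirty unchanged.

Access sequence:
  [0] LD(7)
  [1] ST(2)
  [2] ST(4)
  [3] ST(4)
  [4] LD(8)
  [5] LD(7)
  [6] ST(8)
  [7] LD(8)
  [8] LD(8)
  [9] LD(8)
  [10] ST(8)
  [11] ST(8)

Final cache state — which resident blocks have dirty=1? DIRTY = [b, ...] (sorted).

DIRTY = [8]

0: R B7 -> L1 miss  d=-]
1: W B2 -> L2 miss  d=D]
2: W B4 -> L1 miss  d=D]
3: W B4 -> L1 hit  d=D]
4: R B8 -> L2 miss wb->B2  d=-]
5: R B7 -> L1 miss wb->B4  d=-]
6: W B8 -> L2 hit  d=D]
7: R B8 -> L2 hit  d=D]
8: R B8 -> L2 hit  d=D]
9: R B8 -> L2 hit  d=D]
10: W B8 -> L2 hit  d=D]
11: W B8 -> L2 hit  d=D]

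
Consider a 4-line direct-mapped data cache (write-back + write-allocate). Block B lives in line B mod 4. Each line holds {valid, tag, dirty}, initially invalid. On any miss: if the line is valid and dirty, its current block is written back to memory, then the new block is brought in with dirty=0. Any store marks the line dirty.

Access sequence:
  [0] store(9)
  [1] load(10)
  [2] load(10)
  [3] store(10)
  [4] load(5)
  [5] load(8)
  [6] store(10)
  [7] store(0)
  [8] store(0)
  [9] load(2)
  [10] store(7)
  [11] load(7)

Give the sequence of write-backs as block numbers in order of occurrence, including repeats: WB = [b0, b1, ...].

0: W B9 → L1 miss [D]
1: R B10 → L2 miss [-]
2: R B10 → L2 hit [-]
3: W B10 → L2 hit [D]
4: R B5 → L1 miss wb→B9 [-]
5: R B8 → L0 miss [-]
6: W B10 → L2 hit [D]
7: W B0 → L0 miss [D]
8: W B0 → L0 hit [D]
9: R B2 → L2 miss wb→B10 [-]
10: W B7 → L3 miss [D]
11: R B7 → L3 hit [D]

WB = [9, 10]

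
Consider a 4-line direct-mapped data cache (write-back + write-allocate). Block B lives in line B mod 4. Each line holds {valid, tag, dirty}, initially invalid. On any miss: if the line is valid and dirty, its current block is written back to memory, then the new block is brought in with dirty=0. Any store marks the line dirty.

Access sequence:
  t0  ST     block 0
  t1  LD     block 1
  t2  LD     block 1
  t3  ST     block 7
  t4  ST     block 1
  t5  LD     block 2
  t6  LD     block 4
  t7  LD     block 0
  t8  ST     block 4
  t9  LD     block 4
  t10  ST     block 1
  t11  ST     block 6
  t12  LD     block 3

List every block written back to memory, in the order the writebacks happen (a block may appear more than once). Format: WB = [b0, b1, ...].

0: W B0 → L0 miss [D]
1: R B1 → L1 miss [-]
2: R B1 → L1 hit [-]
3: W B7 → L3 miss [D]
4: W B1 → L1 hit [D]
5: R B2 → L2 miss [-]
6: R B4 → L0 miss wb→B0 [-]
7: R B0 → L0 miss [-]
8: W B4 → L0 miss [D]
9: R B4 → L0 hit [D]
10: W B1 → L1 hit [D]
11: W B6 → L2 miss [D]
12: R B3 → L3 miss wb→B7 [-]

WB = [0, 7]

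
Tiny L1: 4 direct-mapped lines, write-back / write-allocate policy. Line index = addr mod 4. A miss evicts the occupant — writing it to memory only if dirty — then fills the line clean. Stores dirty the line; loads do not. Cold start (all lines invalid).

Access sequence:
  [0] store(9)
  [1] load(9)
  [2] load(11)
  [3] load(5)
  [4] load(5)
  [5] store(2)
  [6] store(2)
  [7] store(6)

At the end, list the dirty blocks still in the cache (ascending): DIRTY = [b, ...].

DIRTY = [6]

0: W B9 → L1 miss [D]
1: R B9 → L1 hit [D]
2: R B11 → L3 miss [-]
3: R B5 → L1 miss wb→B9 [-]
4: R B5 → L1 hit [-]
5: W B2 → L2 miss [D]
6: W B2 → L2 hit [D]
7: W B6 → L2 miss wb→B2 [D]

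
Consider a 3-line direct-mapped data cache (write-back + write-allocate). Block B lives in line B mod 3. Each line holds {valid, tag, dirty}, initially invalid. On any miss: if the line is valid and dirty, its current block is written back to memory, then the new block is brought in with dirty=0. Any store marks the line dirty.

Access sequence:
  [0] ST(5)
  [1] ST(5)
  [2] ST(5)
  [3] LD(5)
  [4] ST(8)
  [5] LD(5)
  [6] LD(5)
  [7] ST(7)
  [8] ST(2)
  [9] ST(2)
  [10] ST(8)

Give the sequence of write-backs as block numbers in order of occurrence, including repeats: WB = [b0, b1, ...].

0: W B5 → L2 miss [D]
1: W B5 → L2 hit [D]
2: W B5 → L2 hit [D]
3: R B5 → L2 hit [D]
4: W B8 → L2 miss wb→B5 [D]
5: R B5 → L2 miss wb→B8 [-]
6: R B5 → L2 hit [-]
7: W B7 → L1 miss [D]
8: W B2 → L2 miss [D]
9: W B2 → L2 hit [D]
10: W B8 → L2 miss wb→B2 [D]

WB = [5, 8, 2]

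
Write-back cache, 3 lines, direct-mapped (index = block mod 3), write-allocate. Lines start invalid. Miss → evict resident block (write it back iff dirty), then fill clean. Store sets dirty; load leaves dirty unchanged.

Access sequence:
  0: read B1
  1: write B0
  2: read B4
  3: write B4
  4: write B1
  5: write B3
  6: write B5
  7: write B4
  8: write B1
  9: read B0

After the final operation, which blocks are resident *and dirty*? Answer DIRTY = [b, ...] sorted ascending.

DIRTY = [1, 5]

0: R B1 → L1 miss [-]
1: W B0 → L0 miss [D]
2: R B4 → L1 miss [-]
3: W B4 → L1 hit [D]
4: W B1 → L1 miss wb→B4 [D]
5: W B3 → L0 miss wb→B0 [D]
6: W B5 → L2 miss [D]
7: W B4 → L1 miss wb→B1 [D]
8: W B1 → L1 miss wb→B4 [D]
9: R B0 → L0 miss wb→B3 [-]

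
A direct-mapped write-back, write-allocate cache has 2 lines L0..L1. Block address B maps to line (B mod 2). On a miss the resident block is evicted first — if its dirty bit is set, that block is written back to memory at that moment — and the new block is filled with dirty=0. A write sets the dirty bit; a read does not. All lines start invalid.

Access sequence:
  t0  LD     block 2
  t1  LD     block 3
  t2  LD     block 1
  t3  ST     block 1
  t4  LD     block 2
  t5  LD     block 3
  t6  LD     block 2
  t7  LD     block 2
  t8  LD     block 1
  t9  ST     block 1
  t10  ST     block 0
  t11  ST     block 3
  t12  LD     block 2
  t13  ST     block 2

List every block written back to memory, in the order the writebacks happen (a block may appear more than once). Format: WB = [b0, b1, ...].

WB = [1, 1, 0]

  0 | R B2 → L0 miss [-]
  1 | R B3 → L1 miss [-]
  2 | R B1 → L1 miss [-]
  3 | W B1 → L1 hit [D]
  4 | R B2 → L0 hit [-]
  5 | R B3 → L1 miss wb→B1 [-]
  6 | R B2 → L0 hit [-]
  7 | R B2 → L0 hit [-]
  8 | R B1 → L1 miss [-]
  9 | W B1 → L1 hit [D]
  10 | W B0 → L0 miss [D]
  11 | W B3 → L1 miss wb→B1 [D]
  12 | R B2 → L0 miss wb→B0 [-]
  13 | W B2 → L0 hit [D]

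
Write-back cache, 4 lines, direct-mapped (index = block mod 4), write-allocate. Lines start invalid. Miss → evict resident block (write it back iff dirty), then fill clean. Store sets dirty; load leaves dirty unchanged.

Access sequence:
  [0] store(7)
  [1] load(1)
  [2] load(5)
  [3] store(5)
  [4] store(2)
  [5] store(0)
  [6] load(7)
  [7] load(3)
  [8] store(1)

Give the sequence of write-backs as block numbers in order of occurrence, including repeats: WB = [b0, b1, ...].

  0 | W B7 → L3 miss [D]
  1 | R B1 → L1 miss [-]
  2 | R B5 → L1 miss [-]
  3 | W B5 → L1 hit [D]
  4 | W B2 → L2 miss [D]
  5 | W B0 → L0 miss [D]
  6 | R B7 → L3 hit [D]
  7 | R B3 → L3 miss wb→B7 [-]
  8 | W B1 → L1 miss wb→B5 [D]

WB = [7, 5]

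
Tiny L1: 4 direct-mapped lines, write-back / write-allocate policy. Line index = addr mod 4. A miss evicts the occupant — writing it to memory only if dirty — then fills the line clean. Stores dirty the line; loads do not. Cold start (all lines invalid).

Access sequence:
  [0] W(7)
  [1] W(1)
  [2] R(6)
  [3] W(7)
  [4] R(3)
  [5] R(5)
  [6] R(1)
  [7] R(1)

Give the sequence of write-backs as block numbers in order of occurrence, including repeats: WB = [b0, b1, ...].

0: W B7 -> L3 miss  d=D]
1: W B1 -> L1 miss  d=D]
2: R B6 -> L2 miss  d=-]
3: W B7 -> L3 hit  d=D]
4: R B3 -> L3 miss wb->B7  d=-]
5: R B5 -> L1 miss wb->B1  d=-]
6: R B1 -> L1 miss  d=-]
7: R B1 -> L1 hit  d=-]

WB = [7, 1]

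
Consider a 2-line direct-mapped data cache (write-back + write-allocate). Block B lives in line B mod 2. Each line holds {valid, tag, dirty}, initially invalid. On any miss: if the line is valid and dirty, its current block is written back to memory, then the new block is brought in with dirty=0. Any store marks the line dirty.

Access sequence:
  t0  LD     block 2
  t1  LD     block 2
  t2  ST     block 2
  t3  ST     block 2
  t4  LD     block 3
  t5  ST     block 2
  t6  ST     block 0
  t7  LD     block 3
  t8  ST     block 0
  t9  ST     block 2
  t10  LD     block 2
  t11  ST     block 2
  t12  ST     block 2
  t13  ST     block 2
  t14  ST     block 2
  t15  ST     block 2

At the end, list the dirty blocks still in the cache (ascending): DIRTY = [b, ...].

0: R B2 → L0 miss [-]
1: R B2 → L0 hit [-]
2: W B2 → L0 hit [D]
3: W B2 → L0 hit [D]
4: R B3 → L1 miss [-]
5: W B2 → L0 hit [D]
6: W B0 → L0 miss wb→B2 [D]
7: R B3 → L1 hit [-]
8: W B0 → L0 hit [D]
9: W B2 → L0 miss wb→B0 [D]
10: R B2 → L0 hit [D]
11: W B2 → L0 hit [D]
12: W B2 → L0 hit [D]
13: W B2 → L0 hit [D]
14: W B2 → L0 hit [D]
15: W B2 → L0 hit [D]

DIRTY = [2]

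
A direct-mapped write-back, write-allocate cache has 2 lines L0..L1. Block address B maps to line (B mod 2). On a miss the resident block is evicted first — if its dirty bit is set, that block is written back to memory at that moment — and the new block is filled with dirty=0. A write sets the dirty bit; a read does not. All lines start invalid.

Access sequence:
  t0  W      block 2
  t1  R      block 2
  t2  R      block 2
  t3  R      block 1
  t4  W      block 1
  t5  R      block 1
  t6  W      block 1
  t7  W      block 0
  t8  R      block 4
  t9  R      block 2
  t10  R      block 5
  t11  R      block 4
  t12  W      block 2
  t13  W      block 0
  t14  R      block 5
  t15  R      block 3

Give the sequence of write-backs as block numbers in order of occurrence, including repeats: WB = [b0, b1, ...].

  0 | W B2 → L0 miss [D]
  1 | R B2 → L0 hit [D]
  2 | R B2 → L0 hit [D]
  3 | R B1 → L1 miss [-]
  4 | W B1 → L1 hit [D]
  5 | R B1 → L1 hit [D]
  6 | W B1 → L1 hit [D]
  7 | W B0 → L0 miss wb→B2 [D]
  8 | R B4 → L0 miss wb→B0 [-]
  9 | R B2 → L0 miss [-]
  10 | R B5 → L1 miss wb→B1 [-]
  11 | R B4 → L0 miss [-]
  12 | W B2 → L0 miss [D]
  13 | W B0 → L0 miss wb→B2 [D]
  14 | R B5 → L1 hit [-]
  15 | R B3 → L1 miss [-]

WB = [2, 0, 1, 2]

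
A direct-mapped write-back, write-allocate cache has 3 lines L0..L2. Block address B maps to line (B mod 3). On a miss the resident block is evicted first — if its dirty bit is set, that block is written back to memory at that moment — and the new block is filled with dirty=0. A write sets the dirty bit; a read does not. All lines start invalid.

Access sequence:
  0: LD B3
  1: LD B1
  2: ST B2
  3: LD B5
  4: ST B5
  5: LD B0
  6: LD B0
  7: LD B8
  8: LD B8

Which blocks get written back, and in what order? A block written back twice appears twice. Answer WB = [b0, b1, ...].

WB = [2, 5]

0: R B3 → L0 miss [-]
1: R B1 → L1 miss [-]
2: W B2 → L2 miss [D]
3: R B5 → L2 miss wb→B2 [-]
4: W B5 → L2 hit [D]
5: R B0 → L0 miss [-]
6: R B0 → L0 hit [-]
7: R B8 → L2 miss wb→B5 [-]
8: R B8 → L2 hit [-]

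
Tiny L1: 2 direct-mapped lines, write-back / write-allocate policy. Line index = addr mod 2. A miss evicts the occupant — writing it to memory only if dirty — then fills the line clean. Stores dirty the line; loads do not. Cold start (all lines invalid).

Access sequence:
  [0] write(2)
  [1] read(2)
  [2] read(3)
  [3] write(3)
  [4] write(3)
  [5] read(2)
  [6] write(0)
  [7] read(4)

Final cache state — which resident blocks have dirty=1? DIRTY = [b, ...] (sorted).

0: W B2 -> L0 miss  d=D]
1: R B2 -> L0 hit  d=D]
2: R B3 -> L1 miss  d=-]
3: W B3 -> L1 hit  d=D]
4: W B3 -> L1 hit  d=D]
5: R B2 -> L0 hit  d=D]
6: W B0 -> L0 miss wb->B2  d=D]
7: R B4 -> L0 miss wb->B0  d=-]

DIRTY = [3]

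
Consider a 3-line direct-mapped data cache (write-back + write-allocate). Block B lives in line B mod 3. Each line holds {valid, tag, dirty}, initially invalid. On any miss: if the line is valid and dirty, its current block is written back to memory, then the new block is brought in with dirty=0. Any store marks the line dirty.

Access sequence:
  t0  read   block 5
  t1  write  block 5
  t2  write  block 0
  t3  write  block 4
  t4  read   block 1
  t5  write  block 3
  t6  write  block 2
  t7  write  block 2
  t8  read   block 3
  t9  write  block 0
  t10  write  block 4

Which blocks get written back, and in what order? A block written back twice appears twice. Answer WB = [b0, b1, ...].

WB = [4, 0, 5, 3]

0: R B5 -> L2 miss  d=-]
1: W B5 -> L2 hit  d=D]
2: W B0 -> L0 miss  d=D]
3: W B4 -> L1 miss  d=D]
4: R B1 -> L1 miss wb->B4  d=-]
5: W B3 -> L0 miss wb->B0  d=D]
6: W B2 -> L2 miss wb->B5  d=D]
7: W B2 -> L2 hit  d=D]
8: R B3 -> L0 hit  d=D]
9: W B0 -> L0 miss wb->B3  d=D]
10: W B4 -> L1 miss  d=D]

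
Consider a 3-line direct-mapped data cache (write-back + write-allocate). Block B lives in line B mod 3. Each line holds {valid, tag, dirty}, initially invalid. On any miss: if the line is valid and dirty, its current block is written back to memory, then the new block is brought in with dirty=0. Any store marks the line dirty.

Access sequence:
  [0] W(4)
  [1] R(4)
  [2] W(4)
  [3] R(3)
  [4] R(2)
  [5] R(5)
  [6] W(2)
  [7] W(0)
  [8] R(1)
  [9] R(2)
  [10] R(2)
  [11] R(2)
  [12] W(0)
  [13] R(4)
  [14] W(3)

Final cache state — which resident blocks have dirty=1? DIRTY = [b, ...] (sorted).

0: W B4 → L1 miss [D]
1: R B4 → L1 hit [D]
2: W B4 → L1 hit [D]
3: R B3 → L0 miss [-]
4: R B2 → L2 miss [-]
5: R B5 → L2 miss [-]
6: W B2 → L2 miss [D]
7: W B0 → L0 miss [D]
8: R B1 → L1 miss wb→B4 [-]
9: R B2 → L2 hit [D]
10: R B2 → L2 hit [D]
11: R B2 → L2 hit [D]
12: W B0 → L0 hit [D]
13: R B4 → L1 miss [-]
14: W B3 → L0 miss wb→B0 [D]

DIRTY = [2, 3]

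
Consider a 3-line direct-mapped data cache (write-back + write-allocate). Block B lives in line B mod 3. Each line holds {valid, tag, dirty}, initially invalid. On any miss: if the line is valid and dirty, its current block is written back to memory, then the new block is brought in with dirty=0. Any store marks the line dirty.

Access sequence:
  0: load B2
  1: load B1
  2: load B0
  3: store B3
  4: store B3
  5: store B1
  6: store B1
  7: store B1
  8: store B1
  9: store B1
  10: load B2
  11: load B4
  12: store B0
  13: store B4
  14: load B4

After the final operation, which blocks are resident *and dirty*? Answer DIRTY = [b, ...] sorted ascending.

  0 | R B2 → L2 miss [-]
  1 | R B1 → L1 miss [-]
  2 | R B0 → L0 miss [-]
  3 | W B3 → L0 miss [D]
  4 | W B3 → L0 hit [D]
  5 | W B1 → L1 hit [D]
  6 | W B1 → L1 hit [D]
  7 | W B1 → L1 hit [D]
  8 | W B1 → L1 hit [D]
  9 | W B1 → L1 hit [D]
  10 | R B2 → L2 hit [-]
  11 | R B4 → L1 miss wb→B1 [-]
  12 | W B0 → L0 miss wb→B3 [D]
  13 | W B4 → L1 hit [D]
  14 | R B4 → L1 hit [D]

DIRTY = [0, 4]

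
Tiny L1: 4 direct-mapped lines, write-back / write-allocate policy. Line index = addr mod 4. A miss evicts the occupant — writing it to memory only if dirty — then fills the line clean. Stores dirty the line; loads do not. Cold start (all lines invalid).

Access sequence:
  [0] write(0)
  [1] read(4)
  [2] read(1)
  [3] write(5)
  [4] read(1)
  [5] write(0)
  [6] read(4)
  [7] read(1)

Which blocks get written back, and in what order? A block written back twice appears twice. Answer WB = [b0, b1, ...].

WB = [0, 5, 0]

0: W B0 → L0 miss [D]
1: R B4 → L0 miss wb→B0 [-]
2: R B1 → L1 miss [-]
3: W B5 → L1 miss [D]
4: R B1 → L1 miss wb→B5 [-]
5: W B0 → L0 miss [D]
6: R B4 → L0 miss wb→B0 [-]
7: R B1 → L1 hit [-]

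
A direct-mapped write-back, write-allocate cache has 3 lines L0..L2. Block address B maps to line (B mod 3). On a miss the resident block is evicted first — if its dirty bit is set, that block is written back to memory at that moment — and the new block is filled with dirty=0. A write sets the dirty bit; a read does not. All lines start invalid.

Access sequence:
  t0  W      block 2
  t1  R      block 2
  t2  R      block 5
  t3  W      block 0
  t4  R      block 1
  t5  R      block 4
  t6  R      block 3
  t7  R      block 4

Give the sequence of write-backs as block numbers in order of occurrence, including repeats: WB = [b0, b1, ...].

0: W B2 → L2 miss [D]
1: R B2 → L2 hit [D]
2: R B5 → L2 miss wb→B2 [-]
3: W B0 → L0 miss [D]
4: R B1 → L1 miss [-]
5: R B4 → L1 miss [-]
6: R B3 → L0 miss wb→B0 [-]
7: R B4 → L1 hit [-]

WB = [2, 0]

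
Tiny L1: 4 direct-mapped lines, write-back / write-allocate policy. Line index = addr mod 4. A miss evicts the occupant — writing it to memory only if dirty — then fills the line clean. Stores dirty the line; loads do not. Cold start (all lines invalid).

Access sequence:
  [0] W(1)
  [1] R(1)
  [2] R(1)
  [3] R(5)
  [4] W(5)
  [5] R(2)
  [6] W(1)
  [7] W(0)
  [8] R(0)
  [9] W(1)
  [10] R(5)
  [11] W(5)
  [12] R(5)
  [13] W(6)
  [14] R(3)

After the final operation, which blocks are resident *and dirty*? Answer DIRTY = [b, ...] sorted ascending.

0: W B1 → L1 miss [D]
1: R B1 → L1 hit [D]
2: R B1 → L1 hit [D]
3: R B5 → L1 miss wb→B1 [-]
4: W B5 → L1 hit [D]
5: R B2 → L2 miss [-]
6: W B1 → L1 miss wb→B5 [D]
7: W B0 → L0 miss [D]
8: R B0 → L0 hit [D]
9: W B1 → L1 hit [D]
10: R B5 → L1 miss wb→B1 [-]
11: W B5 → L1 hit [D]
12: R B5 → L1 hit [D]
13: W B6 → L2 miss [D]
14: R B3 → L3 miss [-]

DIRTY = [0, 5, 6]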